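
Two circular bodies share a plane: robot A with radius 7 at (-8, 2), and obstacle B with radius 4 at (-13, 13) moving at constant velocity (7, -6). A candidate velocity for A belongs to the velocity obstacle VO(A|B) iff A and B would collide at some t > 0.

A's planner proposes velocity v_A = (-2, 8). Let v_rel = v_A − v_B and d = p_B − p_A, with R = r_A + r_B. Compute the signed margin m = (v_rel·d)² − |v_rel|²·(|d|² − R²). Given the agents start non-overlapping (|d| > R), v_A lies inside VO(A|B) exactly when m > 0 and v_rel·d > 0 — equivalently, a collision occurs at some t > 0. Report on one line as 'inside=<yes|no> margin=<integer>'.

d = (-5, 11),  |d|² = 146;  R = 7+4 = 11,  c = 146−11² = 25
v_rel = (-9, 14),  |v_rel|² = 277;  v_rel·d = (-9)·(-5) + (14)·(11) = 199
277·t² − 398·t + 25 = 0  ⇒  m = 199² − 277·25 = 32676
m = 32676 > 0,  v_rel·d = 199 > 0  ⇒  inside

inside=yes margin=32676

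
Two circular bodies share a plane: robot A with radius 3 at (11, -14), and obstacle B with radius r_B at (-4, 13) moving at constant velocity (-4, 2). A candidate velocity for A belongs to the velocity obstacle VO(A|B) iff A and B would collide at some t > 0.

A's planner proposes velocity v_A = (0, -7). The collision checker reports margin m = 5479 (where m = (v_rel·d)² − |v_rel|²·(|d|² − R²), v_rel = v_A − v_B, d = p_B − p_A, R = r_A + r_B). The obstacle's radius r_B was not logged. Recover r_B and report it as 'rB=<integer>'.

m = 5479
d = (-15, 27);  v_rel = (4, -9),  |v_rel|² = 97
v_rel×d = (4)·(27) − (-9)·(-15) = -27
since m = R²·97 − (-27)²:  R² = (729 + 5479) / 97 = 64
R = √64 = 8  ⇒  r_B = 8 − 3 = 5

rB=5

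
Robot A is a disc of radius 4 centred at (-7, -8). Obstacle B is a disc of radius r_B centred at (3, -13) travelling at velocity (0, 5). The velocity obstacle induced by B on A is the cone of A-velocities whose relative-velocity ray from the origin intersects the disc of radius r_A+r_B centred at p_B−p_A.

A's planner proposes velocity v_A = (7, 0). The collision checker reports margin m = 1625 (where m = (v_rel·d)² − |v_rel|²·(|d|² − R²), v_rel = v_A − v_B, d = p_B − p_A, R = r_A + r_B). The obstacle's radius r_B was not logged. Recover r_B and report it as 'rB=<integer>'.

m = 1625
d = (10, -5);  v_rel = (7, -5),  |v_rel|² = 74
v_rel×d = (7)·(-5) − (-5)·(10) = 15
since m = R²·74 − 15²:  R² = (225 + 1625) / 74 = 25
R = √25 = 5  ⇒  r_B = 5 − 4 = 1

rB=1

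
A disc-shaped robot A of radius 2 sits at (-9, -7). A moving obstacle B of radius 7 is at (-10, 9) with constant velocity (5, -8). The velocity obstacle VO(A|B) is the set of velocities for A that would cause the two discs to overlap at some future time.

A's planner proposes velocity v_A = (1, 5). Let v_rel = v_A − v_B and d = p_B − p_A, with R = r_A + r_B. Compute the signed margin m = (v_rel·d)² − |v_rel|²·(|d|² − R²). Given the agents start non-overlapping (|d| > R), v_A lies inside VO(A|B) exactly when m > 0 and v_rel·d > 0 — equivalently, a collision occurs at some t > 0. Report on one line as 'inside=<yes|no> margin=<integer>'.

d = (-1, 16),  |d|² = 257;  R = 2+7 = 9,  c = 257−9² = 176
v_rel = (-4, 13),  |v_rel|² = 185;  v_rel·d = (-4)·(-1) + (13)·(16) = 212
185·t² − 424·t + 176 = 0  ⇒  m = 212² − 185·176 = 12384
m = 12384 > 0,  v_rel·d = 212 > 0  ⇒  inside

inside=yes margin=12384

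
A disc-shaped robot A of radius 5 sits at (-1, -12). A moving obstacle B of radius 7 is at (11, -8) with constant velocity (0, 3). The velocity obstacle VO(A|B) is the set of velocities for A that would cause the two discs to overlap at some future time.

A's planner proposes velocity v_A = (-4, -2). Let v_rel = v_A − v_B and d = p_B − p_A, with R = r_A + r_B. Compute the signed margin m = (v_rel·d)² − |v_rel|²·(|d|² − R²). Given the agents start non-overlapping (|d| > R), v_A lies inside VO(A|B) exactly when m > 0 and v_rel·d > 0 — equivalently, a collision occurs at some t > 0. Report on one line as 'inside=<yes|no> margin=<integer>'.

d = (12, 4),  |d|² = 160;  R = 5+7 = 12,  c = 160−12² = 16
v_rel = (-4, -5),  |v_rel|² = 41;  v_rel·d = (-4)·(12) + (-5)·(4) = -68
41·t² + 136·t + 16 = 0  ⇒  m = (-68)² − 41·16 = 3968
m = 3968 > 0,  v_rel·d = -68 < 0  ⇒  outside

inside=no margin=3968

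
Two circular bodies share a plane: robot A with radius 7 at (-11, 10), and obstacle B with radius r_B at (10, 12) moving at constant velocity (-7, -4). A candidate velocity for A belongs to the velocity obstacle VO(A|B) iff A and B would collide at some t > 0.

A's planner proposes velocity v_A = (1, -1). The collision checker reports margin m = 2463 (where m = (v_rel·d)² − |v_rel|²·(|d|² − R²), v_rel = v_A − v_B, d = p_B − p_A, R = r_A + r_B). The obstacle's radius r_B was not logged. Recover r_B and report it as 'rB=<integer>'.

m = 2463
d = (21, 2);  v_rel = (8, 3),  |v_rel|² = 73
v_rel×d = (8)·(2) − (3)·(21) = -47
since m = R²·73 − (-47)²:  R² = (2209 + 2463) / 73 = 64
R = √64 = 8  ⇒  r_B = 8 − 7 = 1

rB=1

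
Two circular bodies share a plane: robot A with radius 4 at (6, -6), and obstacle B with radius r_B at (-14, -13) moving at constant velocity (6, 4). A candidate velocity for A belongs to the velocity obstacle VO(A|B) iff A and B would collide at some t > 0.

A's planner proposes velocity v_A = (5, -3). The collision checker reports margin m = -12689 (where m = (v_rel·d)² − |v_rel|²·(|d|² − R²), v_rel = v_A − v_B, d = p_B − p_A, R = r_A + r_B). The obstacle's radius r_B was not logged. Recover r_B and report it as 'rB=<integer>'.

m = -12689
d = (-20, -7);  v_rel = (-1, -7),  |v_rel|² = 50
v_rel×d = (-1)·(-7) − (-7)·(-20) = -133
since m = R²·50 − (-133)²:  R² = (17689 + -12689) / 50 = 100
R = √100 = 10  ⇒  r_B = 10 − 4 = 6

rB=6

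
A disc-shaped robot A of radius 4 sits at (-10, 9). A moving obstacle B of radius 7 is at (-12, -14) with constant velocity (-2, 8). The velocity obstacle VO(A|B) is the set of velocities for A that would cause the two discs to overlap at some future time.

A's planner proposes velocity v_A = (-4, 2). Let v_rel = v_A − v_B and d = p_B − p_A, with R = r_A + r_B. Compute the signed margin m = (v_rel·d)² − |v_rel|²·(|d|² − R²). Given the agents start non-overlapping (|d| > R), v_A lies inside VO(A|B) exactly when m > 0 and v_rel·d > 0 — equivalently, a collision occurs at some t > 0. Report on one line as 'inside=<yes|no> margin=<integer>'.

d = (-2, -23),  |d|² = 533;  R = 4+7 = 11,  c = 533−11² = 412
v_rel = (-2, -6),  |v_rel|² = 40;  v_rel·d = (-2)·(-2) + (-6)·(-23) = 142
40·t² − 284·t + 412 = 0  ⇒  m = 142² − 40·412 = 3684
m = 3684 > 0,  v_rel·d = 142 > 0  ⇒  inside

inside=yes margin=3684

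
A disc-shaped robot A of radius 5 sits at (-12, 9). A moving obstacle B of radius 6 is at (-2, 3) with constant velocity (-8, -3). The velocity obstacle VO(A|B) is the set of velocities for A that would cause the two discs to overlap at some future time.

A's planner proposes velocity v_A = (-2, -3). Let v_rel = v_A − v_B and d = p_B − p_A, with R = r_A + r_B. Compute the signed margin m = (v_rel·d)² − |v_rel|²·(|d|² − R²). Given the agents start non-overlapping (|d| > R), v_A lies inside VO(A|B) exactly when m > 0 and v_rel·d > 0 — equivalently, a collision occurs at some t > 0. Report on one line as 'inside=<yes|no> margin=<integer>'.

d = (10, -6),  |d|² = 136;  R = 5+6 = 11,  c = 136−11² = 15
v_rel = (6, 0),  |v_rel|² = 36;  v_rel·d = (6)·(10) + (0)·(-6) = 60
36·t² − 120·t + 15 = 0  ⇒  m = 60² − 36·15 = 3060
m = 3060 > 0,  v_rel·d = 60 > 0  ⇒  inside

inside=yes margin=3060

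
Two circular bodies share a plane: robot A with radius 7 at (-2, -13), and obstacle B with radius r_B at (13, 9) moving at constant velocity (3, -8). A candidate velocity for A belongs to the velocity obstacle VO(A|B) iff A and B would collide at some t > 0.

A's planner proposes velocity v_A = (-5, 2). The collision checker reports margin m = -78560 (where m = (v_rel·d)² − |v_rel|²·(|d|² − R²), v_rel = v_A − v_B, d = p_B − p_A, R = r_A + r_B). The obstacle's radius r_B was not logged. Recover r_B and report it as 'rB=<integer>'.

m = -78560
d = (15, 22);  v_rel = (-8, 10),  |v_rel|² = 164
v_rel×d = (-8)·(22) − (10)·(15) = -326
since m = R²·164 − (-326)²:  R² = (106276 + -78560) / 164 = 169
R = √169 = 13  ⇒  r_B = 13 − 7 = 6

rB=6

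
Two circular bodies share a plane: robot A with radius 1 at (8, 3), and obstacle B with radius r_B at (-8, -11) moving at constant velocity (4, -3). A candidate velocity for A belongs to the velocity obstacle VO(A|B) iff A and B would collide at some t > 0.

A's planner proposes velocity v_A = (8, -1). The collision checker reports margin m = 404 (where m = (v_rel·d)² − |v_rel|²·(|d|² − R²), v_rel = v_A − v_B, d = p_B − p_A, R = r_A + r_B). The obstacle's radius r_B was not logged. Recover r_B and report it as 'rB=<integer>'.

m = 404
d = (-16, -14);  v_rel = (4, 2),  |v_rel|² = 20
v_rel×d = (4)·(-14) − (2)·(-16) = -24
since m = R²·20 − (-24)²:  R² = (576 + 404) / 20 = 49
R = √49 = 7  ⇒  r_B = 7 − 1 = 6

rB=6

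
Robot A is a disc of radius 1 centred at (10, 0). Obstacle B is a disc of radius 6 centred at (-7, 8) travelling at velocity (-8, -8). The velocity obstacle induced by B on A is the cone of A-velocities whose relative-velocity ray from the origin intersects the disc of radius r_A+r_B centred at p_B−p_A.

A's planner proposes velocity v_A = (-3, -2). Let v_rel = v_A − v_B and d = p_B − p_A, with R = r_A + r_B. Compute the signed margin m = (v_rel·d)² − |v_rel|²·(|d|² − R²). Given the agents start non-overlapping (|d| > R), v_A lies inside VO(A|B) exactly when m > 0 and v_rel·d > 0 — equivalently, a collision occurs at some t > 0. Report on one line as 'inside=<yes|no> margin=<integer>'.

d = (-17, 8),  |d|² = 353;  R = 1+6 = 7,  c = 353−7² = 304
v_rel = (5, 6),  |v_rel|² = 61;  v_rel·d = (5)·(-17) + (6)·(8) = -37
61·t² + 74·t + 304 = 0  ⇒  m = (-37)² − 61·304 = -17175
m = -17175 < 0,  v_rel·d = -37 < 0  ⇒  outside

inside=no margin=-17175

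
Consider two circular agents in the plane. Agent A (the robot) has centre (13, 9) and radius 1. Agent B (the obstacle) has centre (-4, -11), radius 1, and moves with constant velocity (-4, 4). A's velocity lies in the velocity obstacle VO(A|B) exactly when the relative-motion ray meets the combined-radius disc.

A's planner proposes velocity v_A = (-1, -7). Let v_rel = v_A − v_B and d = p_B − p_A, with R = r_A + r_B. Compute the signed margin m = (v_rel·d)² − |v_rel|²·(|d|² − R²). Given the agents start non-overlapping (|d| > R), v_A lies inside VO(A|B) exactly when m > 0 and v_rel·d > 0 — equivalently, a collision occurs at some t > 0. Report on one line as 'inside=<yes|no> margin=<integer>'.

d = (-17, -20),  |d|² = 689;  R = 1+1 = 2,  c = 689−2² = 685
v_rel = (3, -11),  |v_rel|² = 130;  v_rel·d = (3)·(-17) + (-11)·(-20) = 169
130·t² − 338·t + 685 = 0  ⇒  m = 169² − 130·685 = -60489
m = -60489 < 0,  v_rel·d = 169 > 0  ⇒  outside

inside=no margin=-60489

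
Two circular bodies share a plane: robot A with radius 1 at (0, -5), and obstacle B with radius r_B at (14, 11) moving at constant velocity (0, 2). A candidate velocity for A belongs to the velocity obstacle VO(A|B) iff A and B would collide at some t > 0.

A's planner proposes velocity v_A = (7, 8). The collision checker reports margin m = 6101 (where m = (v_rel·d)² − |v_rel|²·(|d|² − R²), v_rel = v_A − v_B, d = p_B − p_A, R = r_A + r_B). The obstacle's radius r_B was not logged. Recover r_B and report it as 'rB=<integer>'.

m = 6101
d = (14, 16);  v_rel = (7, 6),  |v_rel|² = 85
v_rel×d = (7)·(16) − (6)·(14) = 28
since m = R²·85 − 28²:  R² = (784 + 6101) / 85 = 81
R = √81 = 9  ⇒  r_B = 9 − 1 = 8

rB=8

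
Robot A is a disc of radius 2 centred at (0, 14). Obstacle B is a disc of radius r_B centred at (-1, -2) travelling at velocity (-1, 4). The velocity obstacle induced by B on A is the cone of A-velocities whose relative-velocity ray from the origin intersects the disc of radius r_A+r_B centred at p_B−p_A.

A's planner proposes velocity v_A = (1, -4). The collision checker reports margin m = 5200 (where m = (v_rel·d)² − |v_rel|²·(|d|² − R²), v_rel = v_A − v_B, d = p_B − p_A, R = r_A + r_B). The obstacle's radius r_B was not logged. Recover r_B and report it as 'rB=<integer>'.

m = 5200
d = (-1, -16);  v_rel = (2, -8),  |v_rel|² = 68
v_rel×d = (2)·(-16) − (-8)·(-1) = -40
since m = R²·68 − (-40)²:  R² = (1600 + 5200) / 68 = 100
R = √100 = 10  ⇒  r_B = 10 − 2 = 8

rB=8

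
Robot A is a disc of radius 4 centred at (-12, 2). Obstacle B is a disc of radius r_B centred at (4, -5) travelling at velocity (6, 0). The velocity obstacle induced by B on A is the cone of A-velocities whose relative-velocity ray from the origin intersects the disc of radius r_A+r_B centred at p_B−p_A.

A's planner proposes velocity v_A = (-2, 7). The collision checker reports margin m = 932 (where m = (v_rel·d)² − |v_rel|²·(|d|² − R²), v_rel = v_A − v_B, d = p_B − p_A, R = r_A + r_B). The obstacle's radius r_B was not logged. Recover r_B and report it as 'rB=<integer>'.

m = 932
d = (16, -7);  v_rel = (-8, 7),  |v_rel|² = 113
v_rel×d = (-8)·(-7) − (7)·(16) = -56
since m = R²·113 − (-56)²:  R² = (3136 + 932) / 113 = 36
R = √36 = 6  ⇒  r_B = 6 − 4 = 2

rB=2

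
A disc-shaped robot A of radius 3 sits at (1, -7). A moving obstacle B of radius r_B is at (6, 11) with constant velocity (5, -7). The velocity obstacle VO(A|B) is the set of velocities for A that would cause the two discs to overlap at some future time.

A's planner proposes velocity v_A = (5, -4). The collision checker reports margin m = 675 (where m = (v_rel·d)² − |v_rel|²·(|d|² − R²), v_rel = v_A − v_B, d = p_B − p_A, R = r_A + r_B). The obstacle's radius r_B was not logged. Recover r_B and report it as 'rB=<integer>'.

m = 675
d = (5, 18);  v_rel = (0, 3),  |v_rel|² = 9
v_rel×d = (0)·(18) − (3)·(5) = -15
since m = R²·9 − (-15)²:  R² = (225 + 675) / 9 = 100
R = √100 = 10  ⇒  r_B = 10 − 3 = 7

rB=7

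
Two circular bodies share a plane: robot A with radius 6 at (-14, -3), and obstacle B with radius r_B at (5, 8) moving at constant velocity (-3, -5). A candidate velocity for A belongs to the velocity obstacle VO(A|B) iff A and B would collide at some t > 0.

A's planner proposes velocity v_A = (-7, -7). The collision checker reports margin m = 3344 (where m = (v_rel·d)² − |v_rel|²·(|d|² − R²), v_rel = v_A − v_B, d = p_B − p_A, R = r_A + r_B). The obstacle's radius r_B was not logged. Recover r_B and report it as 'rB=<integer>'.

m = 3344
d = (19, 11);  v_rel = (-4, -2),  |v_rel|² = 20
v_rel×d = (-4)·(11) − (-2)·(19) = -6
since m = R²·20 − (-6)²:  R² = (36 + 3344) / 20 = 169
R = √169 = 13  ⇒  r_B = 13 − 6 = 7

rB=7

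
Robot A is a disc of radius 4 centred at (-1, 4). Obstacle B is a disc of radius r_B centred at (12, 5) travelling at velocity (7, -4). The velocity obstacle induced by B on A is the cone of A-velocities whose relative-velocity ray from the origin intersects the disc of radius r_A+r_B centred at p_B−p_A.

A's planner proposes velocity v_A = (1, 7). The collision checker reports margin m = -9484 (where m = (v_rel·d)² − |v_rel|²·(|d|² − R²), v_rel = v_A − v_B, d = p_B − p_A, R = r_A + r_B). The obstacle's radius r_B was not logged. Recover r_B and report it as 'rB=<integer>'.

m = -9484
d = (13, 1);  v_rel = (-6, 11),  |v_rel|² = 157
v_rel×d = (-6)·(1) − (11)·(13) = -149
since m = R²·157 − (-149)²:  R² = (22201 + -9484) / 157 = 81
R = √81 = 9  ⇒  r_B = 9 − 4 = 5

rB=5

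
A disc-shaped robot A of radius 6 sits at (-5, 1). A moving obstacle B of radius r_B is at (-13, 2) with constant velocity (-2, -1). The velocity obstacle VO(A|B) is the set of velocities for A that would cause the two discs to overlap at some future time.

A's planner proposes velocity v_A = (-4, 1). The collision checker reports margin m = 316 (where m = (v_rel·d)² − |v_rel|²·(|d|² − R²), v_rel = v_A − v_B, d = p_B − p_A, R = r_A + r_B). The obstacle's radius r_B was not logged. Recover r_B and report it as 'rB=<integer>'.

m = 316
d = (-8, 1);  v_rel = (-2, 2),  |v_rel|² = 8
v_rel×d = (-2)·(1) − (2)·(-8) = 14
since m = R²·8 − 14²:  R² = (196 + 316) / 8 = 64
R = √64 = 8  ⇒  r_B = 8 − 6 = 2

rB=2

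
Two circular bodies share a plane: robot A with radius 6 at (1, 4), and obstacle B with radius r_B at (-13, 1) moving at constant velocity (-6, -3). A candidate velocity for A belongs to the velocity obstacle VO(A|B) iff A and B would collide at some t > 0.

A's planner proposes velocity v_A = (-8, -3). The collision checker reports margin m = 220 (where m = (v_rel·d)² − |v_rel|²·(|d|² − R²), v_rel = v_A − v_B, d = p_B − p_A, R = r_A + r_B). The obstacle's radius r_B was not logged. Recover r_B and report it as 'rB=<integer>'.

m = 220
d = (-14, -3);  v_rel = (-2, 0),  |v_rel|² = 4
v_rel×d = (-2)·(-3) − (0)·(-14) = 6
since m = R²·4 − 6²:  R² = (36 + 220) / 4 = 64
R = √64 = 8  ⇒  r_B = 8 − 6 = 2

rB=2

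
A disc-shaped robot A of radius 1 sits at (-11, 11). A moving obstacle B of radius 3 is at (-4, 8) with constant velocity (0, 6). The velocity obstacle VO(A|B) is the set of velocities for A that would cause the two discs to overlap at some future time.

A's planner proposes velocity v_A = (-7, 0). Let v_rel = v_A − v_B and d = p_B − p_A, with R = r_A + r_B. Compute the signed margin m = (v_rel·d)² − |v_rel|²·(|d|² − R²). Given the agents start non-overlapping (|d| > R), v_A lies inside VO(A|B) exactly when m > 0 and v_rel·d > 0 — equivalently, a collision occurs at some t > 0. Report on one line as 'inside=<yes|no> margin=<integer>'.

d = (7, -3),  |d|² = 58;  R = 1+3 = 4,  c = 58−4² = 42
v_rel = (-7, -6),  |v_rel|² = 85;  v_rel·d = (-7)·(7) + (-6)·(-3) = -31
85·t² + 62·t + 42 = 0  ⇒  m = (-31)² − 85·42 = -2609
m = -2609 < 0,  v_rel·d = -31 < 0  ⇒  outside

inside=no margin=-2609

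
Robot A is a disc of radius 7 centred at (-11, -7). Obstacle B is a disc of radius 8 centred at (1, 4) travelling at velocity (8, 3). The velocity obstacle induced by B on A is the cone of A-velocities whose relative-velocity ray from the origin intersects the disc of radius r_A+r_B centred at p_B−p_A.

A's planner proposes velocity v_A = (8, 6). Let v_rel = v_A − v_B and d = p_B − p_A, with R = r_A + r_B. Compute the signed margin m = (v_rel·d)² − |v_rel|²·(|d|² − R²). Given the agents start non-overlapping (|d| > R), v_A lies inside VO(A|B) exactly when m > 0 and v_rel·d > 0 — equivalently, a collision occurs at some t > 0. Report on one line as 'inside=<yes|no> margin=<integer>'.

d = (12, 11),  |d|² = 265;  R = 7+8 = 15,  c = 265−15² = 40
v_rel = (0, 3),  |v_rel|² = 9;  v_rel·d = (0)·(12) + (3)·(11) = 33
9·t² − 66·t + 40 = 0  ⇒  m = 33² − 9·40 = 729
m = 729 > 0,  v_rel·d = 33 > 0  ⇒  inside

inside=yes margin=729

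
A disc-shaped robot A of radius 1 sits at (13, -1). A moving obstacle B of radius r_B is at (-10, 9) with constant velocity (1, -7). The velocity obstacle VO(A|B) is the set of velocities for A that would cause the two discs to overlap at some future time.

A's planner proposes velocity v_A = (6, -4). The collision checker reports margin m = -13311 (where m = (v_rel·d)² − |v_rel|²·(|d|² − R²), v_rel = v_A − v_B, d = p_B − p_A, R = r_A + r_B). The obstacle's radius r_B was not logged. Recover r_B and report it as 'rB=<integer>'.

m = -13311
d = (-23, 10);  v_rel = (5, 3),  |v_rel|² = 34
v_rel×d = (5)·(10) − (3)·(-23) = 119
since m = R²·34 − 119²:  R² = (14161 + -13311) / 34 = 25
R = √25 = 5  ⇒  r_B = 5 − 1 = 4

rB=4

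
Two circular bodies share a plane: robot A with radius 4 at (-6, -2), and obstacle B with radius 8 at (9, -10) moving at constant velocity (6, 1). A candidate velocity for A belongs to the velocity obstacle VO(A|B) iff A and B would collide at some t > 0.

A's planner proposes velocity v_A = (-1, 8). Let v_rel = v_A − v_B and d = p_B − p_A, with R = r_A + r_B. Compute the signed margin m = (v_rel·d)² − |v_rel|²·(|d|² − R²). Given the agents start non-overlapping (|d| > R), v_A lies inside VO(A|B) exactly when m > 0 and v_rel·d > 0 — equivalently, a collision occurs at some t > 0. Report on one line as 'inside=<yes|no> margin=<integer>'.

d = (15, -8),  |d|² = 289;  R = 4+8 = 12,  c = 289−12² = 145
v_rel = (-7, 7),  |v_rel|² = 98;  v_rel·d = (-7)·(15) + (7)·(-8) = -161
98·t² + 322·t + 145 = 0  ⇒  m = (-161)² − 98·145 = 11711
m = 11711 > 0,  v_rel·d = -161 < 0  ⇒  outside

inside=no margin=11711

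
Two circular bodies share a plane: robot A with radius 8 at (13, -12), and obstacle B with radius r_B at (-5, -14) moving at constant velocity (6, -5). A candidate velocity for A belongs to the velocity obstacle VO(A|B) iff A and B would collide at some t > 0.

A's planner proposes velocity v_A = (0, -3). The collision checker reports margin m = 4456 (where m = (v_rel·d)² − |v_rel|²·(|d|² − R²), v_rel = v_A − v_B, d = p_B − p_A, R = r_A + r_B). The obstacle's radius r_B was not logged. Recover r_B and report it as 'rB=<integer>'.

m = 4456
d = (-18, -2);  v_rel = (-6, 2),  |v_rel|² = 40
v_rel×d = (-6)·(-2) − (2)·(-18) = 48
since m = R²·40 − 48²:  R² = (2304 + 4456) / 40 = 169
R = √169 = 13  ⇒  r_B = 13 − 8 = 5

rB=5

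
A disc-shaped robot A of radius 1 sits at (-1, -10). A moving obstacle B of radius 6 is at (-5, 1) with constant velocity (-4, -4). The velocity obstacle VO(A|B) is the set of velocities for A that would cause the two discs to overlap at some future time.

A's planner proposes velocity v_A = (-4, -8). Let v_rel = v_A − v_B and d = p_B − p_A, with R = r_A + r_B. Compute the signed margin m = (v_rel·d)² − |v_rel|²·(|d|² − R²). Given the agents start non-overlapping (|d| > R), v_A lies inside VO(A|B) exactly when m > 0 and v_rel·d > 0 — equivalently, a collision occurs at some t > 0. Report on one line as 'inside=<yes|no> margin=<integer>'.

d = (-4, 11),  |d|² = 137;  R = 1+6 = 7,  c = 137−7² = 88
v_rel = (0, -4),  |v_rel|² = 16;  v_rel·d = (0)·(-4) + (-4)·(11) = -44
16·t² + 88·t + 88 = 0  ⇒  m = (-44)² − 16·88 = 528
m = 528 > 0,  v_rel·d = -44 < 0  ⇒  outside

inside=no margin=528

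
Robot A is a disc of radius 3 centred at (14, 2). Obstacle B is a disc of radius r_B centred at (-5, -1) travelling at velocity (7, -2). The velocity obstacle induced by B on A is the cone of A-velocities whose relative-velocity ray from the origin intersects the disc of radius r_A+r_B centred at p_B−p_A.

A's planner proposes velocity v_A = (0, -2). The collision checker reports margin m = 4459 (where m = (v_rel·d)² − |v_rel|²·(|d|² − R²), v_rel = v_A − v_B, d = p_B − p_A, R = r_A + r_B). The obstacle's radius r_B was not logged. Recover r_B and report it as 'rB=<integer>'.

m = 4459
d = (-19, -3);  v_rel = (-7, 0),  |v_rel|² = 49
v_rel×d = (-7)·(-3) − (0)·(-19) = 21
since m = R²·49 − 21²:  R² = (441 + 4459) / 49 = 100
R = √100 = 10  ⇒  r_B = 10 − 3 = 7

rB=7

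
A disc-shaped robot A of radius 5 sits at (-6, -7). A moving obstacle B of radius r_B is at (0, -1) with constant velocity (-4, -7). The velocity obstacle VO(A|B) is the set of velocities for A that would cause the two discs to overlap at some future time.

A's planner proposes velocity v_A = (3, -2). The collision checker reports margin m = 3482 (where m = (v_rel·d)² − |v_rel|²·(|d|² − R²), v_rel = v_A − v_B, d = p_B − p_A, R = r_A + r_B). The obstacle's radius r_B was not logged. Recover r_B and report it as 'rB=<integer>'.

m = 3482
d = (6, 6);  v_rel = (7, 5),  |v_rel|² = 74
v_rel×d = (7)·(6) − (5)·(6) = 12
since m = R²·74 − 12²:  R² = (144 + 3482) / 74 = 49
R = √49 = 7  ⇒  r_B = 7 − 5 = 2

rB=2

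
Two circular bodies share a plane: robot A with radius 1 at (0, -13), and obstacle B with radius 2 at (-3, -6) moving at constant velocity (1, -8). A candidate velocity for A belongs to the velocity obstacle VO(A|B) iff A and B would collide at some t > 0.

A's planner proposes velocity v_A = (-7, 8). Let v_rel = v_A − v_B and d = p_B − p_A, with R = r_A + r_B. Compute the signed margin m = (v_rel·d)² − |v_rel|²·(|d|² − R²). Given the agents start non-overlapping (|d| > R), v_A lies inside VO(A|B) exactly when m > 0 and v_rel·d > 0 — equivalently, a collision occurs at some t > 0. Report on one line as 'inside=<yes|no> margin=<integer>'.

d = (-3, 7),  |d|² = 58;  R = 1+2 = 3,  c = 58−3² = 49
v_rel = (-8, 16),  |v_rel|² = 320;  v_rel·d = (-8)·(-3) + (16)·(7) = 136
320·t² − 272·t + 49 = 0  ⇒  m = 136² − 320·49 = 2816
m = 2816 > 0,  v_rel·d = 136 > 0  ⇒  inside

inside=yes margin=2816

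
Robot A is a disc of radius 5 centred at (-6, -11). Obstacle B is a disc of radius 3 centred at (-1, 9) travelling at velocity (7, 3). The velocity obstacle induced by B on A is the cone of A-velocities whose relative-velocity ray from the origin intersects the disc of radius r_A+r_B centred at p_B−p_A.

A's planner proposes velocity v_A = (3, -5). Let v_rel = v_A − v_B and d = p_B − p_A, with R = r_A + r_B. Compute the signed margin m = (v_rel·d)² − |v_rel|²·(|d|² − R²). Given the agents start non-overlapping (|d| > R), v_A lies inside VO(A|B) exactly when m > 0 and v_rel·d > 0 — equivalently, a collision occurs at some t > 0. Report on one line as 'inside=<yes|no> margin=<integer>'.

d = (5, 20),  |d|² = 425;  R = 5+3 = 8,  c = 425−8² = 361
v_rel = (-4, -8),  |v_rel|² = 80;  v_rel·d = (-4)·(5) + (-8)·(20) = -180
80·t² + 360·t + 361 = 0  ⇒  m = (-180)² − 80·361 = 3520
m = 3520 > 0,  v_rel·d = -180 < 0  ⇒  outside

inside=no margin=3520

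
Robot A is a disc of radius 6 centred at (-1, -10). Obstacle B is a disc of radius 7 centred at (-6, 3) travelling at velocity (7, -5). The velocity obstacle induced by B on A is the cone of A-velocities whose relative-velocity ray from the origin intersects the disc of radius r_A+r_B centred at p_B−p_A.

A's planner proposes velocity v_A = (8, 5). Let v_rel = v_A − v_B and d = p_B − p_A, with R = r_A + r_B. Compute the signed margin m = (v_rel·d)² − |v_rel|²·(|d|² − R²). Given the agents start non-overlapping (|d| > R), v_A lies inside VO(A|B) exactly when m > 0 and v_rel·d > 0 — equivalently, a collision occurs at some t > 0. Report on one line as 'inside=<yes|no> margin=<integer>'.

d = (-5, 13),  |d|² = 194;  R = 6+7 = 13,  c = 194−13² = 25
v_rel = (1, 10),  |v_rel|² = 101;  v_rel·d = (1)·(-5) + (10)·(13) = 125
101·t² − 250·t + 25 = 0  ⇒  m = 125² − 101·25 = 13100
m = 13100 > 0,  v_rel·d = 125 > 0  ⇒  inside

inside=yes margin=13100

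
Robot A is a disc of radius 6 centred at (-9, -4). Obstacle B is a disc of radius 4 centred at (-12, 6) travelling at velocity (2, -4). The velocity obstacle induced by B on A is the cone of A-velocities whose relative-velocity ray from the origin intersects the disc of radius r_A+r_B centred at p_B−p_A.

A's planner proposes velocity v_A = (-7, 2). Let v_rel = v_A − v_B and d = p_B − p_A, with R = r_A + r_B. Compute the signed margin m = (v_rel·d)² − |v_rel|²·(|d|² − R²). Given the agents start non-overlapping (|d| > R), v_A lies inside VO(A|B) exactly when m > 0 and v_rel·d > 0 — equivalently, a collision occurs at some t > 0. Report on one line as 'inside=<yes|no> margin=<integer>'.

d = (-3, 10),  |d|² = 109;  R = 6+4 = 10,  c = 109−10² = 9
v_rel = (-9, 6),  |v_rel|² = 117;  v_rel·d = (-9)·(-3) + (6)·(10) = 87
117·t² − 174·t + 9 = 0  ⇒  m = 87² − 117·9 = 6516
m = 6516 > 0,  v_rel·d = 87 > 0  ⇒  inside

inside=yes margin=6516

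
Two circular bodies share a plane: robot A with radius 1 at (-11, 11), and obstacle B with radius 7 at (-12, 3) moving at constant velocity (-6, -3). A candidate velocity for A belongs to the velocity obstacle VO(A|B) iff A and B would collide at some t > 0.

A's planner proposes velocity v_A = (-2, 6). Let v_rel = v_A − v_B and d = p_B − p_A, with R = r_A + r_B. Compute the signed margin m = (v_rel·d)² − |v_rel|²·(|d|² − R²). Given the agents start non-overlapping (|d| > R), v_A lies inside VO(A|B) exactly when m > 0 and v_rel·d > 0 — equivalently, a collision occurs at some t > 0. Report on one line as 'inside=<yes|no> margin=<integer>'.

d = (-1, -8),  |d|² = 65;  R = 1+7 = 8,  c = 65−8² = 1
v_rel = (4, 9),  |v_rel|² = 97;  v_rel·d = (4)·(-1) + (9)·(-8) = -76
97·t² + 152·t + 1 = 0  ⇒  m = (-76)² − 97·1 = 5679
m = 5679 > 0,  v_rel·d = -76 < 0  ⇒  outside

inside=no margin=5679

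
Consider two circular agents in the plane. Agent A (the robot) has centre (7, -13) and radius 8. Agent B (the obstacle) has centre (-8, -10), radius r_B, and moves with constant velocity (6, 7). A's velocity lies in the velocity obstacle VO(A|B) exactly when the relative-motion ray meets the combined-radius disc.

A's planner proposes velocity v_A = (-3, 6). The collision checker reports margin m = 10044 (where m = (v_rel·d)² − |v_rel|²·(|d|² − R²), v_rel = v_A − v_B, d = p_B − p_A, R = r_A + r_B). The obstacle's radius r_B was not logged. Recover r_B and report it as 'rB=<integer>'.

m = 10044
d = (-15, 3);  v_rel = (-9, -1),  |v_rel|² = 82
v_rel×d = (-9)·(3) − (-1)·(-15) = -42
since m = R²·82 − (-42)²:  R² = (1764 + 10044) / 82 = 144
R = √144 = 12  ⇒  r_B = 12 − 8 = 4

rB=4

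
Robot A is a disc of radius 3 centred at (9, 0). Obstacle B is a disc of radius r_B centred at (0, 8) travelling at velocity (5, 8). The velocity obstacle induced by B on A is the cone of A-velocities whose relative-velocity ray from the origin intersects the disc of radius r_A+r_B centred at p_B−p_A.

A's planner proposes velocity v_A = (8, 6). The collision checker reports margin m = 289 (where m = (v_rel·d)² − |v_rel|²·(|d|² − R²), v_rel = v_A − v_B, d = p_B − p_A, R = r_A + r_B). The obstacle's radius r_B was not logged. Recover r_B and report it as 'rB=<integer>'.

m = 289
d = (-9, 8);  v_rel = (3, -2),  |v_rel|² = 13
v_rel×d = (3)·(8) − (-2)·(-9) = 6
since m = R²·13 − 6²:  R² = (36 + 289) / 13 = 25
R = √25 = 5  ⇒  r_B = 5 − 3 = 2

rB=2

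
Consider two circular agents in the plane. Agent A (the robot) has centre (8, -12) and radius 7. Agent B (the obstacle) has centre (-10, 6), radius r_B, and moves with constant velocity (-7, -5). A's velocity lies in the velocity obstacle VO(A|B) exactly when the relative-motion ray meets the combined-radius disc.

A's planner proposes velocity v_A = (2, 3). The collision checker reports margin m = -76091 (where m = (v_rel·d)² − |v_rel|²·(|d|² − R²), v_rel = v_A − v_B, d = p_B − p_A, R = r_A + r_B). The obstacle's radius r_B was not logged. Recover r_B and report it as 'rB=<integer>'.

m = -76091
d = (-18, 18);  v_rel = (9, 8),  |v_rel|² = 145
v_rel×d = (9)·(18) − (8)·(-18) = 306
since m = R²·145 − 306²:  R² = (93636 + -76091) / 145 = 121
R = √121 = 11  ⇒  r_B = 11 − 7 = 4

rB=4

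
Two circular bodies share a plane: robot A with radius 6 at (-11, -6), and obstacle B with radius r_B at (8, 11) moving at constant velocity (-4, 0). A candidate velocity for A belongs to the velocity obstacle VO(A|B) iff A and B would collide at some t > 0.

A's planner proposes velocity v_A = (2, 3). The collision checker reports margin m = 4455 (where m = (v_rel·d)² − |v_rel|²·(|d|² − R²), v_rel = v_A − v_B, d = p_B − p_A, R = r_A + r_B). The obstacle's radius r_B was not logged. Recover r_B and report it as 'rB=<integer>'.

m = 4455
d = (19, 17);  v_rel = (6, 3),  |v_rel|² = 45
v_rel×d = (6)·(17) − (3)·(19) = 45
since m = R²·45 − 45²:  R² = (2025 + 4455) / 45 = 144
R = √144 = 12  ⇒  r_B = 12 − 6 = 6

rB=6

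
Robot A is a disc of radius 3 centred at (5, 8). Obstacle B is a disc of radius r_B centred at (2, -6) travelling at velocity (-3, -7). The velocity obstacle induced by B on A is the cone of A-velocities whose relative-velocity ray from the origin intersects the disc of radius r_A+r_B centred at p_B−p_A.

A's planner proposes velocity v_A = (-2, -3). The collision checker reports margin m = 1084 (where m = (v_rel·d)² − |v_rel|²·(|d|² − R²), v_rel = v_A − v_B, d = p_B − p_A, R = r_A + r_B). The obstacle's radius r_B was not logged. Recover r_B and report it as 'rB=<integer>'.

m = 1084
d = (-3, -14);  v_rel = (1, 4),  |v_rel|² = 17
v_rel×d = (1)·(-14) − (4)·(-3) = -2
since m = R²·17 − (-2)²:  R² = (4 + 1084) / 17 = 64
R = √64 = 8  ⇒  r_B = 8 − 3 = 5

rB=5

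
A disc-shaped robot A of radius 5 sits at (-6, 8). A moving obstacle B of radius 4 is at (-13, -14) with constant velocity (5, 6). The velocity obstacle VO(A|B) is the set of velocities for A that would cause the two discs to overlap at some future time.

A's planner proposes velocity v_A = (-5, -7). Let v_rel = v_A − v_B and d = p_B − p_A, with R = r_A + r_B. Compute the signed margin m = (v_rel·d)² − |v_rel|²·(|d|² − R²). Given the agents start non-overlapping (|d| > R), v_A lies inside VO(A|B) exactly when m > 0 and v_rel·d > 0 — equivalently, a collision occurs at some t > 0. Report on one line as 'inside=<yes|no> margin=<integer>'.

d = (-7, -22),  |d|² = 533;  R = 5+4 = 9,  c = 533−9² = 452
v_rel = (-10, -13),  |v_rel|² = 269;  v_rel·d = (-10)·(-7) + (-13)·(-22) = 356
269·t² − 712·t + 452 = 0  ⇒  m = 356² − 269·452 = 5148
m = 5148 > 0,  v_rel·d = 356 > 0  ⇒  inside

inside=yes margin=5148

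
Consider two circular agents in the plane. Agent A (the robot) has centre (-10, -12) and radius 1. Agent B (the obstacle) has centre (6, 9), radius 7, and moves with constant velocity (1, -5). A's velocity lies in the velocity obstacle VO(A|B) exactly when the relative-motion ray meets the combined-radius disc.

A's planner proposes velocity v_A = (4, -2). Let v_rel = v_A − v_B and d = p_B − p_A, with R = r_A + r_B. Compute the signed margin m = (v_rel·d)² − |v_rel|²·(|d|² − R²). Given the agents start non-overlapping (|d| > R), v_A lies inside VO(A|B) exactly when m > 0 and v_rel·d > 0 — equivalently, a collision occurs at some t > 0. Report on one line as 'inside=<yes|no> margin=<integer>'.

d = (16, 21),  |d|² = 697;  R = 1+7 = 8,  c = 697−8² = 633
v_rel = (3, 3),  |v_rel|² = 18;  v_rel·d = (3)·(16) + (3)·(21) = 111
18·t² − 222·t + 633 = 0  ⇒  m = 111² − 18·633 = 927
m = 927 > 0,  v_rel·d = 111 > 0  ⇒  inside

inside=yes margin=927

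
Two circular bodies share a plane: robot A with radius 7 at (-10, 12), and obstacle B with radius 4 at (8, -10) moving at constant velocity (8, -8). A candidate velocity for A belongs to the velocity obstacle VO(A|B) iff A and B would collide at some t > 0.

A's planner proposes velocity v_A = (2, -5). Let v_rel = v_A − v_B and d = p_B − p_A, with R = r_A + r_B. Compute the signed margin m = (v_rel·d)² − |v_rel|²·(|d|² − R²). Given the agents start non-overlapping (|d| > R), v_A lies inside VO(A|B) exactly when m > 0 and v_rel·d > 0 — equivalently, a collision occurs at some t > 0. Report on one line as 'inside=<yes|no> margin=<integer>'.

d = (18, -22),  |d|² = 808;  R = 7+4 = 11,  c = 808−11² = 687
v_rel = (-6, 3),  |v_rel|² = 45;  v_rel·d = (-6)·(18) + (3)·(-22) = -174
45·t² + 348·t + 687 = 0  ⇒  m = (-174)² − 45·687 = -639
m = -639 < 0,  v_rel·d = -174 < 0  ⇒  outside

inside=no margin=-639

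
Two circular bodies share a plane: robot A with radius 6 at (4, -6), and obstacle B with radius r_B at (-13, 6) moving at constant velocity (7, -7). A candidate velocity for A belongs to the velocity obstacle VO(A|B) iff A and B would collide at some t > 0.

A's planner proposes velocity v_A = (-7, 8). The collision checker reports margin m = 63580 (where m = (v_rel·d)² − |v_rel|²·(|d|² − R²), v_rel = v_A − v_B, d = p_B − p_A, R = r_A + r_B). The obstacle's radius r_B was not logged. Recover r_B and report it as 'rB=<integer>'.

m = 63580
d = (-17, 12);  v_rel = (-14, 15),  |v_rel|² = 421
v_rel×d = (-14)·(12) − (15)·(-17) = 87
since m = R²·421 − 87²:  R² = (7569 + 63580) / 421 = 169
R = √169 = 13  ⇒  r_B = 13 − 6 = 7

rB=7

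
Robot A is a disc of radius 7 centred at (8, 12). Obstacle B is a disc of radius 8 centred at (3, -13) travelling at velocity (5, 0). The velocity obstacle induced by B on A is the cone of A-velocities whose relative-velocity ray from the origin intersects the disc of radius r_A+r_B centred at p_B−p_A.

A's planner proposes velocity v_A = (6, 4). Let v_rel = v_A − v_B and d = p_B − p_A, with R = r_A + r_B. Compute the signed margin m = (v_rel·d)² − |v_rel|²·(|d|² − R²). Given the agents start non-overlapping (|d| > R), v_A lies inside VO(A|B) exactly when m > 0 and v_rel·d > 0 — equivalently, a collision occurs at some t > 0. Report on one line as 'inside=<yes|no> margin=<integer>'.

d = (-5, -25),  |d|² = 650;  R = 7+8 = 15,  c = 650−15² = 425
v_rel = (1, 4),  |v_rel|² = 17;  v_rel·d = (1)·(-5) + (4)·(-25) = -105
17·t² + 210·t + 425 = 0  ⇒  m = (-105)² − 17·425 = 3800
m = 3800 > 0,  v_rel·d = -105 < 0  ⇒  outside

inside=no margin=3800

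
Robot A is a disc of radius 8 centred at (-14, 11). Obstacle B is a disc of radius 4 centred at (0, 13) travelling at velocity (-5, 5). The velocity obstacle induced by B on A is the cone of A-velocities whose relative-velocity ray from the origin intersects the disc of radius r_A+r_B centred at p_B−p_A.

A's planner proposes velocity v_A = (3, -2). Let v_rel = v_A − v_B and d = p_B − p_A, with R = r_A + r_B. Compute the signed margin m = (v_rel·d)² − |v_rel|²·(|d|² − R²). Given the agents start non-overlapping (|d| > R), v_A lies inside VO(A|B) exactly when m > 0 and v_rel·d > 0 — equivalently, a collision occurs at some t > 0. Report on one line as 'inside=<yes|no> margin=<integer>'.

d = (14, 2),  |d|² = 200;  R = 8+4 = 12,  c = 200−12² = 56
v_rel = (8, -7),  |v_rel|² = 113;  v_rel·d = (8)·(14) + (-7)·(2) = 98
113·t² − 196·t + 56 = 0  ⇒  m = 98² − 113·56 = 3276
m = 3276 > 0,  v_rel·d = 98 > 0  ⇒  inside

inside=yes margin=3276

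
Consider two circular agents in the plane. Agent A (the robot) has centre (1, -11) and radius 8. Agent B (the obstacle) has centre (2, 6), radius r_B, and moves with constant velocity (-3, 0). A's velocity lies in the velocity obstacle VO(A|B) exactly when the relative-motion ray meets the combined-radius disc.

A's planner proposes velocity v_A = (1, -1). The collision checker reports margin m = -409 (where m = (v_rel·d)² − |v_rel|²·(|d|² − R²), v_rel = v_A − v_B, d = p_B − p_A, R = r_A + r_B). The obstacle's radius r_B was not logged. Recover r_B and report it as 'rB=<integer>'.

m = -409
d = (1, 17);  v_rel = (4, -1),  |v_rel|² = 17
v_rel×d = (4)·(17) − (-1)·(1) = 69
since m = R²·17 − 69²:  R² = (4761 + -409) / 17 = 256
R = √256 = 16  ⇒  r_B = 16 − 8 = 8

rB=8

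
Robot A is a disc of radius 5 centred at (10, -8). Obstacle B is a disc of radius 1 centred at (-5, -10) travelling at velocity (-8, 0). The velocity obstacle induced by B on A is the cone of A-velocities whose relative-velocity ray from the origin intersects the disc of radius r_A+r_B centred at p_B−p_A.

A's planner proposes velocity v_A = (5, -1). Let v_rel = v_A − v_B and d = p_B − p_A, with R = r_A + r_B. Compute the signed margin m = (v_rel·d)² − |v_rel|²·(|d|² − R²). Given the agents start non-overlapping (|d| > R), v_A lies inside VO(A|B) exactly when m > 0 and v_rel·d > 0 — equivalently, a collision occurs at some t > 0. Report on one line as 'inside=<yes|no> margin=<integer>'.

d = (-15, -2),  |d|² = 229;  R = 5+1 = 6,  c = 229−6² = 193
v_rel = (13, -1),  |v_rel|² = 170;  v_rel·d = (13)·(-15) + (-1)·(-2) = -193
170·t² + 386·t + 193 = 0  ⇒  m = (-193)² − 170·193 = 4439
m = 4439 > 0,  v_rel·d = -193 < 0  ⇒  outside

inside=no margin=4439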